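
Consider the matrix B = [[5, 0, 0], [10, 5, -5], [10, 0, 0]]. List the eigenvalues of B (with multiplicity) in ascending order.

Characteristic polynomial: p(μ) = μ^3 - 10μ^2 + 25μ = μ(μ - 5)^2.
Roots (with multiplicity): 0, 5, 5.

0, 5, 5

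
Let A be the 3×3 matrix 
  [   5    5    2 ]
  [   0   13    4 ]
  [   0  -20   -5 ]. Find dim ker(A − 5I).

1

A − 5I = [[0, 5, 2], [0, 8, 4], [0, -20, -10]].
This matrix has rank 2, so its null space has dimension 3 − 2 = 1.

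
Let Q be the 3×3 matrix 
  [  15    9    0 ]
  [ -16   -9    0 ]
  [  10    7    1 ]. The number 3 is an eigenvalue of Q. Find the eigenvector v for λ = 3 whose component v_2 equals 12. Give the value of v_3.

Q − 3I = [[12, 9, 0], [-16, -12, 0], [10, 7, -2]].
Solving (Q − 3I)v = 0 gives the eigenspace spanned by (-9, 12, -3).
With v_2 = 12, v = (-9, 12, -3), so v_3 = -3.

-3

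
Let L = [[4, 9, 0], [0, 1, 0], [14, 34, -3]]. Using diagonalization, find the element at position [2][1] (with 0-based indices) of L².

58

Characteristic polynomial: t^3 - 2t^2 - 11t + 12 = (t - 4)(t - 1)(t + 3), so the eigenvalues are -3, 1, 4.
t=-3: eigenvector (0, 0, 1).
t=1: eigenvector (-3, 1, -2).
t=4: eigenvector (1, 0, 2).
P = [[0, -3, 1], [0, 1, 0], [1, -2, 2]], D = diag(-3, 1, 4), P⁻¹ = [[-2, -4, 1], [0, 1, 0], [1, 3, 0]].
L² = P·diag(9, 1, 16)·P⁻¹ = [[16, 45, 0], [0, 1, 0], [14, 58, 9]].
The requested entry is 58.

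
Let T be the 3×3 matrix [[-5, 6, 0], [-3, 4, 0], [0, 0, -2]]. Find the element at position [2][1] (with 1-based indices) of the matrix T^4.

Characteristic polynomial: μ^3 + 3μ^2 - 4 = (μ - 1)(μ + 2)^2, so the eigenvalues are -2, -2, 1.
μ=1: eigenvector (1, 1, 0).
μ=-2: eigenvector (-2, -1, 0).
μ=-2: eigenvector (-4, -2, 1).
P = [[1, -2, -4], [1, -1, -2], [0, 0, 1]], D = diag(1, -2, -2), P⁻¹ = [[-1, 2, 0], [-1, 1, -2], [0, 0, 1]].
T⁴ = P·diag(1, 16, 16)·P⁻¹ = [[31, -30, 0], [15, -14, 0], [0, 0, 16]].
The requested entry is 15.

15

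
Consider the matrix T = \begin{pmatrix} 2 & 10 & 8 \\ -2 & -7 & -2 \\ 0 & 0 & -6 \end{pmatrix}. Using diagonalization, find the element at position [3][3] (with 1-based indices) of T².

Characteristic polynomial: μ^3 + 11μ^2 + 36μ + 36 = (μ + 2)(μ + 3)(μ + 6), so the eigenvalues are -6, -3, -2.
μ=-2: eigenvector (5, -2, 0).
μ=-3: eigenvector (-2, 1, 0).
μ=-6: eigenvector (-1, 0, 1).
P = [[5, -2, -1], [-2, 1, 0], [0, 0, 1]], D = diag(-2, -3, -6), P⁻¹ = [[1, 2, 1], [2, 5, 2], [0, 0, 1]].
T² = P·diag(4, 9, 36)·P⁻¹ = [[-16, -50, -52], [10, 29, 10], [0, 0, 36]].
The requested entry is 36.

36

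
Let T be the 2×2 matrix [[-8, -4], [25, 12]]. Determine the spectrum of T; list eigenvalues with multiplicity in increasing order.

Characteristic polynomial: p(s) = s^2 - 4s + 4 = (s - 2)^2.
Roots (with multiplicity): 2, 2.

2, 2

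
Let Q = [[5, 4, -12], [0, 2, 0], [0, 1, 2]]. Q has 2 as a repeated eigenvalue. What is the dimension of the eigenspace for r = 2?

1

Q − 2I = [[3, 4, -12], [0, 0, 0], [0, 1, 0]].
This matrix has rank 2, so its null space has dimension 3 − 2 = 1.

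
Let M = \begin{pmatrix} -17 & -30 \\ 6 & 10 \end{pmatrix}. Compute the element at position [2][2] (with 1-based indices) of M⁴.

-2420

Characteristic polynomial: r^2 + 7r + 10 = (r + 2)(r + 5), so the eigenvalues are -5, -2.
r=-2: eigenvector (-2, 1).
r=-5: eigenvector (5, -2).
P = [[-2, 5], [1, -2]], D = diag(-2, -5), P⁻¹ = [[2, 5], [1, 2]].
M⁴ = P·diag(16, 625)·P⁻¹ = [[3061, 6090], [-1218, -2420]].
The requested entry is -2420.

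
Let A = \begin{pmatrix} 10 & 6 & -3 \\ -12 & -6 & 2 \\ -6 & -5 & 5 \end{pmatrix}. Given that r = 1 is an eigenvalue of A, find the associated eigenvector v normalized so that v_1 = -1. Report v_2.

A − 1I = [[9, 6, -3], [-12, -7, 2], [-6, -5, 4]].
Solving (A − 1I)v = 0 gives the eigenspace spanned by (-1, 2, 1).
With v_1 = -1, v = (-1, 2, 1), so v_2 = 2.

2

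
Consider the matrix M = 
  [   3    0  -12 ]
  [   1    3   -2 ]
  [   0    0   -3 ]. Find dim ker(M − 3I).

M − 3I = [[0, 0, -12], [1, 0, -2], [0, 0, -6]].
This matrix has rank 2, so its null space has dimension 3 − 2 = 1.

1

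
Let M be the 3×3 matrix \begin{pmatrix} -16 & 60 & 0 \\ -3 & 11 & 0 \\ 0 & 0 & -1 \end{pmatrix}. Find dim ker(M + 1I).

M + 1I = [[-15, 60, 0], [-3, 12, 0], [0, 0, 0]].
This matrix has rank 1, so its null space has dimension 3 − 1 = 2.

2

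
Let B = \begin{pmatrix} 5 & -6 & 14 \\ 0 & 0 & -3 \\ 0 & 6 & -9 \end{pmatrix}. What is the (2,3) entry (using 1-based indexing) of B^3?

Characteristic polynomial: μ^3 + 4μ^2 - 27μ - 90 = (μ - 5)(μ + 3)(μ + 6), so the eigenvalues are -6, -3, 5.
μ=5: eigenvector (1, 0, 0).
μ=-6: eigenvector (-2, 1, 2).
μ=-3: eigenvector (-1, 1, 1).
P = [[1, -2, -1], [0, 1, 1], [0, 2, 1]], D = diag(5, -6, -3), P⁻¹ = [[1, 0, 1], [0, -1, 1], [0, 2, -1]].
B³ = P·diag(125, -216, -27)·P⁻¹ = [[125, -378, 530], [0, 162, -189], [0, 378, -405]].
The requested entry is -189.

-189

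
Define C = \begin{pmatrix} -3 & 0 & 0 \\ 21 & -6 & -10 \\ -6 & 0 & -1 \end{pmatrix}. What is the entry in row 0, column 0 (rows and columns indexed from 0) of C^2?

9

Characteristic polynomial: λ^3 + 10λ^2 + 27λ + 18 = (λ + 1)(λ + 3)(λ + 6), so the eigenvalues are -6, -3, -1.
λ=-3: eigenvector (1, -3, 3).
λ=-6: eigenvector (0, 1, 0).
λ=-1: eigenvector (0, -2, 1).
P = [[1, 0, 0], [-3, 1, -2], [3, 0, 1]], D = diag(-3, -6, -1), P⁻¹ = [[1, 0, 0], [-3, 1, 2], [-3, 0, 1]].
C² = P·diag(9, 36, 1)·P⁻¹ = [[9, 0, 0], [-129, 36, 70], [24, 0, 1]].
The requested entry is 9.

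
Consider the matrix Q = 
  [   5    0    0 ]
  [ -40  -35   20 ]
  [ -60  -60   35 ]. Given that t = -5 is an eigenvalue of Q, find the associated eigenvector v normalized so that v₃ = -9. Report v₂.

Q + 5I = [[10, 0, 0], [-40, -30, 20], [-60, -60, 40]].
Solving (Q + 5I)v = 0 gives the eigenspace spanned by (0, -6, -9).
With v₃ = -9, v = (0, -6, -9), so v₂ = -6.

-6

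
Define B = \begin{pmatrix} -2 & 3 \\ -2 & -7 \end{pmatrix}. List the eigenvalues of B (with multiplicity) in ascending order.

Characteristic polynomial: p(s) = s^2 + 9s + 20 = (s + 4)(s + 5).
Roots (with multiplicity): -5, -4.

-5, -4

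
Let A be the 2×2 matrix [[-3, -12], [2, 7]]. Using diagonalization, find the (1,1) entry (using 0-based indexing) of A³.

79

Characteristic polynomial: λ^2 - 4λ + 3 = (λ - 3)(λ - 1), so the eigenvalues are 1, 3.
λ=1: eigenvector (3, -1).
λ=3: eigenvector (-2, 1).
P = [[3, -2], [-1, 1]], D = diag(1, 3), P⁻¹ = [[1, 2], [1, 3]].
A³ = P·diag(1, 27)·P⁻¹ = [[-51, -156], [26, 79]].
The requested entry is 79.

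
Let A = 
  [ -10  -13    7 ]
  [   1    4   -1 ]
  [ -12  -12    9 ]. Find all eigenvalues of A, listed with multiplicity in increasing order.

-3, 3, 3

Characteristic polynomial: p(μ) = μ^3 - 3μ^2 - 9μ + 27 = (μ - 3)^2(μ + 3).
Roots (with multiplicity): -3, 3, 3.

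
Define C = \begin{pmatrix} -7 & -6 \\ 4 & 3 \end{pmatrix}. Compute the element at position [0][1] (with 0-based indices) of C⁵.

Characteristic polynomial: λ^2 + 4λ + 3 = (λ + 1)(λ + 3), so the eigenvalues are -3, -1.
λ=-1: eigenvector (1, -1).
λ=-3: eigenvector (3, -2).
P = [[1, 3], [-1, -2]], D = diag(-1, -3), P⁻¹ = [[-2, -3], [1, 1]].
C⁵ = P·diag(-1, -243)·P⁻¹ = [[-727, -726], [484, 483]].
The requested entry is -726.

-726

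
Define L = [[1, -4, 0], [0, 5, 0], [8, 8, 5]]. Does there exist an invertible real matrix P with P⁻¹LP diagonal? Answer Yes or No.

Yes

Characteristic polynomial: p(r) = r^3 - 11r^2 + 35r - 25 = (r - 5)^2(r - 1).
r = 5 has algebraic multiplicity 2; rank(L − 5I) = 1, so geometric multiplicity = 2.
Every eigenvalue has geometric = algebraic multiplicity, so L is diagonalizable.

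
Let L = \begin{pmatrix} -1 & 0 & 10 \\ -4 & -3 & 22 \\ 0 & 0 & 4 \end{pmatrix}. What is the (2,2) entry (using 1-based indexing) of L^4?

81

Characteristic polynomial: r^3 - 13r - 12 = (r - 4)(r + 1)(r + 3), so the eigenvalues are -3, -1, 4.
r=-1: eigenvector (1, -2, 0).
r=-3: eigenvector (0, 1, 0).
r=4: eigenvector (2, 2, 1).
P = [[1, 0, 2], [-2, 1, 2], [0, 0, 1]], D = diag(-1, -3, 4), P⁻¹ = [[1, 0, -2], [2, 1, -6], [0, 0, 1]].
L⁴ = P·diag(1, 81, 256)·P⁻¹ = [[1, 0, 510], [160, 81, 30], [0, 0, 256]].
The requested entry is 81.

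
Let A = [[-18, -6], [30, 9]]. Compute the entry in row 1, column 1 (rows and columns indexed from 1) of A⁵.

-37908

Characteristic polynomial: t^2 + 9t + 18 = (t + 3)(t + 6), so the eigenvalues are -6, -3.
t=-6: eigenvector (1, -2).
t=-3: eigenvector (-2, 5).
P = [[1, -2], [-2, 5]], D = diag(-6, -3), P⁻¹ = [[5, 2], [2, 1]].
A⁵ = P·diag(-7776, -243)·P⁻¹ = [[-37908, -15066], [75330, 29889]].
The requested entry is -37908.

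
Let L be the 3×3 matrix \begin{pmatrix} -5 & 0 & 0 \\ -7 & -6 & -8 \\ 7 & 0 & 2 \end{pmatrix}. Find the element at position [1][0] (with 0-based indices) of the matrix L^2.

21

Characteristic polynomial: μ^3 + 9μ^2 + 8μ - 60 = (μ - 2)(μ + 5)(μ + 6), so the eigenvalues are -6, -5, 2.
μ=-5: eigenvector (-1, -1, 1).
μ=-6: eigenvector (0, 1, 0).
μ=2: eigenvector (0, -1, 1).
P = [[-1, 0, 0], [-1, 1, -1], [1, 0, 1]], D = diag(-5, -6, 2), P⁻¹ = [[-1, 0, 0], [0, 1, 1], [1, 0, 1]].
L² = P·diag(25, 36, 4)·P⁻¹ = [[25, 0, 0], [21, 36, 32], [-21, 0, 4]].
The requested entry is 21.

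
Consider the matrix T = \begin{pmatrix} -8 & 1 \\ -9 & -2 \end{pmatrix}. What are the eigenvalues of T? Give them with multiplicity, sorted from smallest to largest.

Characteristic polynomial: p(s) = s^2 + 10s + 25 = (s + 5)^2.
Roots (with multiplicity): -5, -5.

-5, -5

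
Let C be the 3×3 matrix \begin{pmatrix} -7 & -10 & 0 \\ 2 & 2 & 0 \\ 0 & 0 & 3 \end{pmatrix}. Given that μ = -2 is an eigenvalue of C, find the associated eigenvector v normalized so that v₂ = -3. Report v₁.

6

C + 2I = [[-5, -10, 0], [2, 4, 0], [0, 0, 5]].
Solving (C + 2I)v = 0 gives the eigenspace spanned by (6, -3, 0).
With v₂ = -3, v = (6, -3, 0), so v₁ = 6.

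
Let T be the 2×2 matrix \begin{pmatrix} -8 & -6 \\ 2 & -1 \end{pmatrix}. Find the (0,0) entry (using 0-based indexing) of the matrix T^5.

Characteristic polynomial: λ^2 + 9λ + 20 = (λ + 4)(λ + 5), so the eigenvalues are -5, -4.
λ=-5: eigenvector (-2, 1).
λ=-4: eigenvector (-3, 2).
P = [[-2, -3], [1, 2]], D = diag(-5, -4), P⁻¹ = [[-2, -3], [1, 2]].
T⁵ = P·diag(-3125, -1024)·P⁻¹ = [[-9428, -12606], [4202, 5279]].
The requested entry is -9428.

-9428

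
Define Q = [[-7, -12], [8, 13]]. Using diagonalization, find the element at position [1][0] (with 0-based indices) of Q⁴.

Characteristic polynomial: t^2 - 6t + 5 = (t - 5)(t - 1), so the eigenvalues are 1, 5.
t=1: eigenvector (3, -2).
t=5: eigenvector (-1, 1).
P = [[3, -1], [-2, 1]], D = diag(1, 5), P⁻¹ = [[1, 1], [2, 3]].
Q⁴ = P·diag(1, 625)·P⁻¹ = [[-1247, -1872], [1248, 1873]].
The requested entry is 1248.

1248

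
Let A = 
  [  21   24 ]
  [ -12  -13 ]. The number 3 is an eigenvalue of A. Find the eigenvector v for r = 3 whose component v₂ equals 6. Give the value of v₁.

A − 3I = [[18, 24], [-12, -16]].
Solving (A − 3I)v = 0 gives the eigenspace spanned by (-8, 6).
With v₂ = 6, v = (-8, 6), so v₁ = -8.

-8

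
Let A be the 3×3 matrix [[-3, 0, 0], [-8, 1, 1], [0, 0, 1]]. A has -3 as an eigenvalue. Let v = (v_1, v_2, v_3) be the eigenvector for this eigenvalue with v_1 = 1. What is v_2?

A + 3I = [[0, 0, 0], [-8, 4, 1], [0, 0, 4]].
Solving (A + 3I)v = 0 gives the eigenspace spanned by (1, 2, 0).
With v_1 = 1, v = (1, 2, 0), so v_2 = 2.

2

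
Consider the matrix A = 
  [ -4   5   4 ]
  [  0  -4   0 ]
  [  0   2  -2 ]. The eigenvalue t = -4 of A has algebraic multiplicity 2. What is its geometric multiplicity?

1

A + 4I = [[0, 5, 4], [0, 0, 0], [0, 2, 2]].
This matrix has rank 2, so its null space has dimension 3 − 2 = 1.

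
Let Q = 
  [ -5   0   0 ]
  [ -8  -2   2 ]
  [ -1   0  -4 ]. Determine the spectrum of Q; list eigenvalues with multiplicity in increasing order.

Characteristic polynomial: p(μ) = μ^3 + 11μ^2 + 38μ + 40 = (μ + 2)(μ + 4)(μ + 5).
Roots (with multiplicity): -5, -4, -2.

-5, -4, -2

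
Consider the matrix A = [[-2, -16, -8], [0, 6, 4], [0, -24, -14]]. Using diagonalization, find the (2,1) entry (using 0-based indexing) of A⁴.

Characteristic polynomial: t^3 + 10t^2 + 28t + 24 = (t + 2)^2(t + 6), so the eigenvalues are -6, -2, -2.
t=-2: eigenvector (1, 0, 0).
t=-6: eigenvector (2, -1, 3).
t=-2: eigenvector (-2, 1, -2).
P = [[1, 2, -2], [0, -1, 1], [0, 3, -2]], D = diag(-2, -6, -2), P⁻¹ = [[1, 2, 0], [0, 2, 1], [0, 3, 1]].
A⁴ = P·diag(16, 1296, 16)·P⁻¹ = [[16, 5120, 2560], [0, -2544, -1280], [0, 7680, 3856]].
The requested entry is 7680.

7680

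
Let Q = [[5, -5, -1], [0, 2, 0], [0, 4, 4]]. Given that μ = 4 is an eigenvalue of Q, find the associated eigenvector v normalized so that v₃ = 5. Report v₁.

5

Q − 4I = [[1, -5, -1], [0, -2, 0], [0, 4, 0]].
Solving (Q − 4I)v = 0 gives the eigenspace spanned by (5, 0, 5).
With v₃ = 5, v = (5, 0, 5), so v₁ = 5.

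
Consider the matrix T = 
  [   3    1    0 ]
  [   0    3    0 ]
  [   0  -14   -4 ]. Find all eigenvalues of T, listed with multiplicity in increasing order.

-4, 3, 3

Characteristic polynomial: p(s) = s^3 - 2s^2 - 15s + 36 = (s - 3)^2(s + 4).
Roots (with multiplicity): -4, 3, 3.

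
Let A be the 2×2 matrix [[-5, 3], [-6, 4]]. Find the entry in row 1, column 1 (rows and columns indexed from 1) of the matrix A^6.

Characteristic polynomial: λ^2 + λ - 2 = (λ - 1)(λ + 2), so the eigenvalues are -2, 1.
λ=-2: eigenvector (1, 1).
λ=1: eigenvector (1, 2).
P = [[1, 1], [1, 2]], D = diag(-2, 1), P⁻¹ = [[2, -1], [-1, 1]].
A⁶ = P·diag(64, 1)·P⁻¹ = [[127, -63], [126, -62]].
The requested entry is 127.

127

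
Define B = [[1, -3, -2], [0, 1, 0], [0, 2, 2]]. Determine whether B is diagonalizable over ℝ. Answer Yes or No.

No

Characteristic polynomial: p(t) = t^3 - 4t^2 + 5t - 2 = (t - 2)(t - 1)^2.
t = 1 has algebraic multiplicity 2; rank(B − 1I) = 2, so geometric multiplicity = 1.
Geometric multiplicity < algebraic multiplicity, so B is not diagonalizable.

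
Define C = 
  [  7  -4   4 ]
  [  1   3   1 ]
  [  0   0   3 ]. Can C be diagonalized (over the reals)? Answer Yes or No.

No

Characteristic polynomial: p(r) = r^3 - 13r^2 + 55r - 75 = (r - 5)^2(r - 3).
r = 5 has algebraic multiplicity 2; rank(C − 5I) = 2, so geometric multiplicity = 1.
Geometric multiplicity < algebraic multiplicity, so C is not diagonalizable.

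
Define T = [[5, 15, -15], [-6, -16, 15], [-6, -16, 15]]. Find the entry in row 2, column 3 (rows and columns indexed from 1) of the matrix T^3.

375

Characteristic polynomial: λ^3 - 4λ^2 - 5λ = λ(λ - 5)(λ + 1), so the eigenvalues are -1, 0, 5.
λ=5: eigenvector (1, -1, -1).
λ=-1: eigenvector (0, 1, 1).
λ=0: eigenvector (3, -3, -2).
P = [[1, 0, 3], [-1, 1, -3], [-1, 1, -2]], D = diag(5, -1, 0), P⁻¹ = [[1, 3, -3], [1, 1, 0], [0, -1, 1]].
T³ = P·diag(125, -1, 0)·P⁻¹ = [[125, 375, -375], [-126, -376, 375], [-126, -376, 375]].
The requested entry is 375.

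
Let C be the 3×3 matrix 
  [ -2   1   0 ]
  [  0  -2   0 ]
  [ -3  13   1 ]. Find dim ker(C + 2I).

1

C + 2I = [[0, 1, 0], [0, 0, 0], [-3, 13, 3]].
This matrix has rank 2, so its null space has dimension 3 − 2 = 1.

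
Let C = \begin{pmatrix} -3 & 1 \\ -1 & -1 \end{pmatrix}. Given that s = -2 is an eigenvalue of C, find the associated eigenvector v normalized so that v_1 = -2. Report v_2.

C + 2I = [[-1, 1], [-1, 1]].
Solving (C + 2I)v = 0 gives the eigenspace spanned by (-2, -2).
With v_1 = -2, v = (-2, -2), so v_2 = -2.

-2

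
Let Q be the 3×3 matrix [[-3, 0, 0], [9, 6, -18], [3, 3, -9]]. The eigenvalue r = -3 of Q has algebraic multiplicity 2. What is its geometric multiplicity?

Q + 3I = [[0, 0, 0], [9, 9, -18], [3, 3, -6]].
This matrix has rank 1, so its null space has dimension 3 − 1 = 2.

2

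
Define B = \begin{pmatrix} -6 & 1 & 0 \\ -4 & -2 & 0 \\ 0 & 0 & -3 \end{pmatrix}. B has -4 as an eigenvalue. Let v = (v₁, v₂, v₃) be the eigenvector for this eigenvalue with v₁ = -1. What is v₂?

-2

B + 4I = [[-2, 1, 0], [-4, 2, 0], [0, 0, 1]].
Solving (B + 4I)v = 0 gives the eigenspace spanned by (-1, -2, 0).
With v₁ = -1, v = (-1, -2, 0), so v₂ = -2.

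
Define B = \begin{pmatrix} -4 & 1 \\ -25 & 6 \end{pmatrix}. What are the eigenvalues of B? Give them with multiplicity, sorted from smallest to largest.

1, 1

Characteristic polynomial: p(μ) = μ^2 - 2μ + 1 = (μ - 1)^2.
Roots (with multiplicity): 1, 1.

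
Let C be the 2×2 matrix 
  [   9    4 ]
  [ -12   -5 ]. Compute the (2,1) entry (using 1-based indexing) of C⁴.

Characteristic polynomial: μ^2 - 4μ + 3 = (μ - 3)(μ - 1), so the eigenvalues are 1, 3.
μ=1: eigenvector (1, -2).
μ=3: eigenvector (2, -3).
P = [[1, 2], [-2, -3]], D = diag(1, 3), P⁻¹ = [[-3, -2], [2, 1]].
C⁴ = P·diag(1, 81)·P⁻¹ = [[321, 160], [-480, -239]].
The requested entry is -480.

-480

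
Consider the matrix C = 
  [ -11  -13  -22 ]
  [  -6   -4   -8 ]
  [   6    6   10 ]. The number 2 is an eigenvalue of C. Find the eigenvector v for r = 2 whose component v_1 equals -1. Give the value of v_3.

C − 2I = [[-13, -13, -22], [-6, -6, -8], [6, 6, 8]].
Solving (C − 2I)v = 0 gives the eigenspace spanned by (-1, 1, 0).
With v_1 = -1, v = (-1, 1, 0), so v_3 = 0.

0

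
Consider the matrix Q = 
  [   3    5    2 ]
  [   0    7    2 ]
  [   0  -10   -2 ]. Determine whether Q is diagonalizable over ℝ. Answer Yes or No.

Characteristic polynomial: p(r) = r^3 - 8r^2 + 21r - 18 = (r - 3)^2(r - 2).
r = 3 has algebraic multiplicity 2; rank(Q − 3I) = 2, so geometric multiplicity = 1.
Geometric multiplicity < algebraic multiplicity, so Q is not diagonalizable.

No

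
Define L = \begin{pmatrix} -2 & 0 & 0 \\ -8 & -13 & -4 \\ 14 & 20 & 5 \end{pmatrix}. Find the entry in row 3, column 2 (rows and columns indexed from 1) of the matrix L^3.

Characteristic polynomial: r^3 + 10r^2 + 31r + 30 = (r + 2)(r + 3)(r + 5), so the eigenvalues are -5, -3, -2.
r=-2: eigenvector (1, 0, -2).
r=-5: eigenvector (0, 1, -2).
r=-3: eigenvector (0, -2, 5).
P = [[1, 0, 0], [0, 1, -2], [-2, -2, 5]], D = diag(-2, -5, -3), P⁻¹ = [[1, 0, 0], [4, 5, 2], [2, 2, 1]].
L³ = P·diag(-8, -125, -27)·P⁻¹ = [[-8, 0, 0], [-392, -517, -196], [746, 980, 365]].
The requested entry is 980.

980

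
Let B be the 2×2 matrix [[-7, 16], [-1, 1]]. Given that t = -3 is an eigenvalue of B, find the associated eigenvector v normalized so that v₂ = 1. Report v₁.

B + 3I = [[-4, 16], [-1, 4]].
Solving (B + 3I)v = 0 gives the eigenspace spanned by (4, 1).
With v₂ = 1, v = (4, 1), so v₁ = 4.

4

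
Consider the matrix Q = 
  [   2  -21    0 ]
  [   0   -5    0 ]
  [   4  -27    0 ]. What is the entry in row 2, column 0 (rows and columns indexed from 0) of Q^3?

Characteristic polynomial: λ^3 + 3λ^2 - 10λ = λ(λ - 2)(λ + 5), so the eigenvalues are -5, 0, 2.
λ=2: eigenvector (1, 0, 2).
λ=-5: eigenvector (3, 1, 3).
λ=0: eigenvector (0, 0, 1).
P = [[1, 3, 0], [0, 1, 0], [2, 3, 1]], D = diag(2, -5, 0), P⁻¹ = [[1, -3, 0], [0, 1, 0], [-2, 3, 1]].
Q³ = P·diag(8, -125, 0)·P⁻¹ = [[8, -399, 0], [0, -125, 0], [16, -423, 0]].
The requested entry is 16.

16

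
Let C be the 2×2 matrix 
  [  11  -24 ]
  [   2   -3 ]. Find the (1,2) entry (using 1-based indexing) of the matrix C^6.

Characteristic polynomial: μ^2 - 8μ + 15 = (μ - 5)(μ - 3), so the eigenvalues are 3, 5.
μ=5: eigenvector (4, 1).
μ=3: eigenvector (3, 1).
P = [[4, 3], [1, 1]], D = diag(5, 3), P⁻¹ = [[1, -3], [-1, 4]].
C⁶ = P·diag(15625, 729)·P⁻¹ = [[60313, -178752], [14896, -43959]].
The requested entry is -178752.

-178752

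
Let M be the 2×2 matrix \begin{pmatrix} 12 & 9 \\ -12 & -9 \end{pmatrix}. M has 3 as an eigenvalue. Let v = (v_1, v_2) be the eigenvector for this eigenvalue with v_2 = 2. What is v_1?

M − 3I = [[9, 9], [-12, -12]].
Solving (M − 3I)v = 0 gives the eigenspace spanned by (-2, 2).
With v_2 = 2, v = (-2, 2), so v_1 = -2.

-2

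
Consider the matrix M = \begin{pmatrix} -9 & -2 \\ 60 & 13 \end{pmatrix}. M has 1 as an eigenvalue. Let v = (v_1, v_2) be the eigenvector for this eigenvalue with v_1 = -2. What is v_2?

M − 1I = [[-10, -2], [60, 12]].
Solving (M − 1I)v = 0 gives the eigenspace spanned by (-2, 10).
With v_1 = -2, v = (-2, 10), so v_2 = 10.

10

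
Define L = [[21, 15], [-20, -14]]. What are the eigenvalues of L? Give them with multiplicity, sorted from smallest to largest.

1, 6

Characteristic polynomial: p(t) = t^2 - 7t + 6 = (t - 6)(t - 1).
Roots (with multiplicity): 1, 6.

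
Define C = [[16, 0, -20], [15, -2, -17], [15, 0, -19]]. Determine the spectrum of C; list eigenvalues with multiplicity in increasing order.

-4, -2, 1

Characteristic polynomial: p(μ) = μ^3 + 5μ^2 + 2μ - 8 = (μ - 1)(μ + 2)(μ + 4).
Roots (with multiplicity): -4, -2, 1.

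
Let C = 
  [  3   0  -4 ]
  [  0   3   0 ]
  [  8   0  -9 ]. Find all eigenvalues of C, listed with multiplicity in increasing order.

-5, -1, 3

Characteristic polynomial: p(s) = s^3 + 3s^2 - 13s - 15 = (s - 3)(s + 1)(s + 5).
Roots (with multiplicity): -5, -1, 3.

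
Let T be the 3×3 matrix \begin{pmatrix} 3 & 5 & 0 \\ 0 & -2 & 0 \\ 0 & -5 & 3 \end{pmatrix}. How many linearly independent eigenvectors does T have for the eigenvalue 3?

2

T − 3I = [[0, 5, 0], [0, -5, 0], [0, -5, 0]].
This matrix has rank 1, so its null space has dimension 3 − 1 = 2.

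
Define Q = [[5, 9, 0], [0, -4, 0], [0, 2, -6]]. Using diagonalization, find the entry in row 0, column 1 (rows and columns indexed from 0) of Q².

9

Characteristic polynomial: r^3 + 5r^2 - 26r - 120 = (r - 5)(r + 4)(r + 6), so the eigenvalues are -6, -4, 5.
r=5: eigenvector (1, 0, 0).
r=-4: eigenvector (-1, 1, 1).
r=-6: eigenvector (0, 0, 1).
P = [[1, -1, 0], [0, 1, 0], [0, 1, 1]], D = diag(5, -4, -6), P⁻¹ = [[1, 1, 0], [0, 1, 0], [0, -1, 1]].
Q² = P·diag(25, 16, 36)·P⁻¹ = [[25, 9, 0], [0, 16, 0], [0, -20, 36]].
The requested entry is 9.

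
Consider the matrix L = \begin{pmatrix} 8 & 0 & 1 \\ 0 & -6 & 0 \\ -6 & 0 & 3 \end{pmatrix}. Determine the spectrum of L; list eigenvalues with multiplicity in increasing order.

-6, 5, 6

Characteristic polynomial: p(s) = s^3 - 5s^2 - 36s + 180 = (s - 6)(s - 5)(s + 6).
Roots (with multiplicity): -6, 5, 6.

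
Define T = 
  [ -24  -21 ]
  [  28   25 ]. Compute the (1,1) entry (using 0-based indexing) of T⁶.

14197

Characteristic polynomial: s^2 - s - 12 = (s - 4)(s + 3), so the eigenvalues are -3, 4.
s=-3: eigenvector (1, -1).
s=4: eigenvector (-3, 4).
P = [[1, -3], [-1, 4]], D = diag(-3, 4), P⁻¹ = [[4, 3], [1, 1]].
T⁶ = P·diag(729, 4096)·P⁻¹ = [[-9372, -10101], [13468, 14197]].
The requested entry is 14197.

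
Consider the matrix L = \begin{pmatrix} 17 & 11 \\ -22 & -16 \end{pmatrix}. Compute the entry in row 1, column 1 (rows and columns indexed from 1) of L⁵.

18677

Characteristic polynomial: μ^2 - μ - 30 = (μ - 6)(μ + 5), so the eigenvalues are -5, 6.
μ=6: eigenvector (1, -1).
μ=-5: eigenvector (-1, 2).
P = [[1, -1], [-1, 2]], D = diag(6, -5), P⁻¹ = [[2, 1], [1, 1]].
L⁵ = P·diag(7776, -3125)·P⁻¹ = [[18677, 10901], [-21802, -14026]].
The requested entry is 18677.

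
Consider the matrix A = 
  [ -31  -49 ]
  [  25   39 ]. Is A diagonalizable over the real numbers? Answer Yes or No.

No

Characteristic polynomial: p(r) = r^2 - 8r + 16 = (r - 4)^2.
r = 4 has algebraic multiplicity 2; rank(A − 4I) = 1, so geometric multiplicity = 1.
Geometric multiplicity < algebraic multiplicity, so A is not diagonalizable.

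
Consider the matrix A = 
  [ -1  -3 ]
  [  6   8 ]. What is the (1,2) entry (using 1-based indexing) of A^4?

Characteristic polynomial: r^2 - 7r + 10 = (r - 5)(r - 2), so the eigenvalues are 2, 5.
r=2: eigenvector (1, -1).
r=5: eigenvector (-1, 2).
P = [[1, -1], [-1, 2]], D = diag(2, 5), P⁻¹ = [[2, 1], [1, 1]].
A⁴ = P·diag(16, 625)·P⁻¹ = [[-593, -609], [1218, 1234]].
The requested entry is -609.

-609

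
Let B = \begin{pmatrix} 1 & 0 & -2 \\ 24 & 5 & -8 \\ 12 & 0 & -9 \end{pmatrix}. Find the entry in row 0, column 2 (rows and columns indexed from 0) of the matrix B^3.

Characteristic polynomial: r^3 + 3r^2 - 25r - 75 = (r - 5)(r + 3)(r + 5), so the eigenvalues are -5, -3, 5.
r=5: eigenvector (0, 1, 0).
r=-3: eigenvector (1, -1, 2).
r=-5: eigenvector (1, 0, 3).
P = [[0, 1, 1], [1, -1, 0], [0, 2, 3]], D = diag(5, -3, -5), P⁻¹ = [[3, 1, -1], [3, 0, -1], [-2, 0, 1]].
B³ = P·diag(125, -27, -125)·P⁻¹ = [[169, 0, -98], [456, 125, -152], [588, 0, -321]].
The requested entry is -98.

-98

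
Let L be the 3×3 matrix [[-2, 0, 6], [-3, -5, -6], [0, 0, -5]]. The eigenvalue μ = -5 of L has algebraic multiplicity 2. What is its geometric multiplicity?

2

L + 5I = [[3, 0, 6], [-3, 0, -6], [0, 0, 0]].
This matrix has rank 1, so its null space has dimension 3 − 1 = 2.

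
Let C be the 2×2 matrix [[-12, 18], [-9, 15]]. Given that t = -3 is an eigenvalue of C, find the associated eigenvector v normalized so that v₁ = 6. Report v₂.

C + 3I = [[-9, 18], [-9, 18]].
Solving (C + 3I)v = 0 gives the eigenspace spanned by (6, 3).
With v₁ = 6, v = (6, 3), so v₂ = 3.

3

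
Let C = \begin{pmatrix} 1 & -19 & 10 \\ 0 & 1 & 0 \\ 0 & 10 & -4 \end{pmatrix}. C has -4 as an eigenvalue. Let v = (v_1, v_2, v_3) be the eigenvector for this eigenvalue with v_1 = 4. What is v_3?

C + 4I = [[5, -19, 10], [0, 5, 0], [0, 10, 0]].
Solving (C + 4I)v = 0 gives the eigenspace spanned by (4, 0, -2).
With v_1 = 4, v = (4, 0, -2), so v_3 = -2.

-2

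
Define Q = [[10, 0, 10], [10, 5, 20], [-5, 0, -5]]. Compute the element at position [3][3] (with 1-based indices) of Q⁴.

Characteristic polynomial: r^3 - 10r^2 + 25r = r(r - 5)^2, so the eigenvalues are 0, 5, 5.
r=0: eigenvector (1, 2, -1).
r=5: eigenvector (0, 1, 0).
r=5: eigenvector (2, 0, -1).
P = [[1, 0, 2], [2, 1, 0], [-1, 0, -1]], D = diag(0, 5, 5), P⁻¹ = [[-1, 0, -2], [2, 1, 4], [1, 0, 1]].
Q⁴ = P·diag(0, 625, 625)·P⁻¹ = [[1250, 0, 1250], [1250, 625, 2500], [-625, 0, -625]].
The requested entry is -625.

-625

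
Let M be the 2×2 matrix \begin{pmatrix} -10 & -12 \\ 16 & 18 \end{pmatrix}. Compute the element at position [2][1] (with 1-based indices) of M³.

Characteristic polynomial: r^2 - 8r + 12 = (r - 6)(r - 2), so the eigenvalues are 2, 6.
r=2: eigenvector (-1, 1).
r=6: eigenvector (-3, 4).
P = [[-1, -3], [1, 4]], D = diag(2, 6), P⁻¹ = [[-4, -3], [1, 1]].
M³ = P·diag(8, 216)·P⁻¹ = [[-616, -624], [832, 840]].
The requested entry is 832.

832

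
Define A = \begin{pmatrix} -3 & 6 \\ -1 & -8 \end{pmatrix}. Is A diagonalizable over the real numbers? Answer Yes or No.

Yes

Characteristic polynomial: p(λ) = λ^2 + 11λ + 30 = (λ + 5)(λ + 6).
All 2 eigenvalues are distinct, so A is diagonalizable.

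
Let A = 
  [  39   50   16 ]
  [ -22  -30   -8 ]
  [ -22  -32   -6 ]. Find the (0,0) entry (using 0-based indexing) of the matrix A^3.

Characteristic polynomial: s^3 - 3s^2 - 28s + 60 = (s - 6)(s - 2)(s + 5), so the eigenvalues are -5, 2, 6.
s=-5: eigenvector (-3, 2, 2).
s=6: eigenvector (-2, 1, 1).
s=2: eigenvector (-4, 2, 3).
P = [[-3, -2, -4], [2, 1, 2], [2, 1, 3]], D = diag(-5, 6, 2), P⁻¹ = [[1, 2, 0], [-2, -1, -2], [0, -1, 1]].
A³ = P·diag(-125, 216, 8)·P⁻¹ = [[1239, 1214, 832], [-682, -732, -416], [-682, -740, -408]].
The requested entry is 1239.

1239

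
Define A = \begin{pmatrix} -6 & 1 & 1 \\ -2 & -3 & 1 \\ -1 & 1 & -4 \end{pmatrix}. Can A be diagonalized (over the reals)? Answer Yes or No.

Characteristic polynomial: p(λ) = λ^3 + 13λ^2 + 56λ + 80 = (λ + 4)^2(λ + 5).
λ = -4 has algebraic multiplicity 2; rank(A + 4I) = 2, so geometric multiplicity = 1.
Geometric multiplicity < algebraic multiplicity, so A is not diagonalizable.

No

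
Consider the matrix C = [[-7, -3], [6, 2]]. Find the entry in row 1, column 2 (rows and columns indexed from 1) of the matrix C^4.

255

Characteristic polynomial: λ^2 + 5λ + 4 = (λ + 1)(λ + 4), so the eigenvalues are -4, -1.
λ=-1: eigenvector (-1, 2).
λ=-4: eigenvector (1, -1).
P = [[-1, 1], [2, -1]], D = diag(-1, -4), P⁻¹ = [[1, 1], [2, 1]].
C⁴ = P·diag(1, 256)·P⁻¹ = [[511, 255], [-510, -254]].
The requested entry is 255.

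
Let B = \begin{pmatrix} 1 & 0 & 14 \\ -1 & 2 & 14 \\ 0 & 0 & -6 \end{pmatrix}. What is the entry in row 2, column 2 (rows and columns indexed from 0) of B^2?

36

Characteristic polynomial: λ^3 + 3λ^2 - 16λ + 12 = (λ - 2)(λ - 1)(λ + 6), so the eigenvalues are -6, 1, 2.
λ=-6: eigenvector (-2, -2, 1).
λ=2: eigenvector (0, 1, 0).
λ=1: eigenvector (1, 1, 0).
P = [[-2, 0, 1], [-2, 1, 1], [1, 0, 0]], D = diag(-6, 2, 1), P⁻¹ = [[0, 0, 1], [-1, 1, 0], [1, 0, 2]].
B² = P·diag(36, 4, 1)·P⁻¹ = [[1, 0, -70], [-3, 4, -70], [0, 0, 36]].
The requested entry is 36.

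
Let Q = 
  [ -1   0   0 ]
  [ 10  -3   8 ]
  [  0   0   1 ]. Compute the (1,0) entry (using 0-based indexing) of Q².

Characteristic polynomial: t^3 + 3t^2 - t - 3 = (t - 1)(t + 1)(t + 3), so the eigenvalues are -3, -1, 1.
t=-1: eigenvector (1, 5, 0).
t=-3: eigenvector (0, 1, 0).
t=1: eigenvector (0, 2, 1).
P = [[1, 0, 0], [5, 1, 2], [0, 0, 1]], D = diag(-1, -3, 1), P⁻¹ = [[1, 0, 0], [-5, 1, -2], [0, 0, 1]].
Q² = P·diag(1, 9, 1)·P⁻¹ = [[1, 0, 0], [-40, 9, -16], [0, 0, 1]].
The requested entry is -40.

-40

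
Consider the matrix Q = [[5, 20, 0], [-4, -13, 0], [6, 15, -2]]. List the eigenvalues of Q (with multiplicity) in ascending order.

Characteristic polynomial: p(t) = t^3 + 10t^2 + 31t + 30 = (t + 2)(t + 3)(t + 5).
Roots (with multiplicity): -5, -3, -2.

-5, -3, -2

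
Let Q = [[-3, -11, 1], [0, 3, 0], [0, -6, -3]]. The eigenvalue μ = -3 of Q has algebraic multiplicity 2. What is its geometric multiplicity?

1

Q + 3I = [[0, -11, 1], [0, 6, 0], [0, -6, 0]].
This matrix has rank 2, so its null space has dimension 3 − 2 = 1.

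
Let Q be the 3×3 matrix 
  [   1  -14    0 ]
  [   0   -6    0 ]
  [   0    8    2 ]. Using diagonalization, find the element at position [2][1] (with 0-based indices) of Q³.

Characteristic polynomial: t^3 + 3t^2 - 16t + 12 = (t - 2)(t - 1)(t + 6), so the eigenvalues are -6, 1, 2.
t=2: eigenvector (0, 0, 1).
t=-6: eigenvector (2, 1, -1).
t=1: eigenvector (1, 0, 0).
P = [[0, 2, 1], [0, 1, 0], [1, -1, 0]], D = diag(2, -6, 1), P⁻¹ = [[0, 1, 1], [0, 1, 0], [1, -2, 0]].
Q³ = P·diag(8, -216, 1)·P⁻¹ = [[1, -434, 0], [0, -216, 0], [0, 224, 8]].
The requested entry is 224.

224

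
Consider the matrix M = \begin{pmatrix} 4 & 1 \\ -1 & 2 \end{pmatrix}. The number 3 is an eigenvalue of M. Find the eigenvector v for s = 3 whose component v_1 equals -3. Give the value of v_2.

3

M − 3I = [[1, 1], [-1, -1]].
Solving (M − 3I)v = 0 gives the eigenspace spanned by (-3, 3).
With v_1 = -3, v = (-3, 3), so v_2 = 3.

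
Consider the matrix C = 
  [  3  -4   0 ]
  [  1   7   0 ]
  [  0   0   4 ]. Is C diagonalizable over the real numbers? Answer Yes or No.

Characteristic polynomial: p(μ) = μ^3 - 14μ^2 + 65μ - 100 = (μ - 5)^2(μ - 4).
μ = 5 has algebraic multiplicity 2; rank(C − 5I) = 2, so geometric multiplicity = 1.
Geometric multiplicity < algebraic multiplicity, so C is not diagonalizable.

No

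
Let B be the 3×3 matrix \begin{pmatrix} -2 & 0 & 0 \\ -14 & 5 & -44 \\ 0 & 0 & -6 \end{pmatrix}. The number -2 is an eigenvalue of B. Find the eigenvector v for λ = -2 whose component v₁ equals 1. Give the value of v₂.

2

B + 2I = [[0, 0, 0], [-14, 7, -44], [0, 0, -4]].
Solving (B + 2I)v = 0 gives the eigenspace spanned by (1, 2, 0).
With v₁ = 1, v = (1, 2, 0), so v₂ = 2.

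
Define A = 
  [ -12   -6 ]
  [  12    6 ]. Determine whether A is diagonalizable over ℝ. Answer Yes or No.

Characteristic polynomial: p(r) = r^2 + 6r = r(r + 6).
All 2 eigenvalues are distinct, so A is diagonalizable.

Yes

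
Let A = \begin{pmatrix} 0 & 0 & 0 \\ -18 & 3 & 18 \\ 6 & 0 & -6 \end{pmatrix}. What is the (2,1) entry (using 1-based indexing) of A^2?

Characteristic polynomial: r^3 + 3r^2 - 18r = r(r - 3)(r + 6), so the eigenvalues are -6, 0, 3.
r=3: eigenvector (0, 1, 0).
r=0: eigenvector (1, 0, 1).
r=-6: eigenvector (0, -2, 1).
P = [[0, 1, 0], [1, 0, -2], [0, 1, 1]], D = diag(3, 0, -6), P⁻¹ = [[-2, 1, 2], [1, 0, 0], [-1, 0, 1]].
A² = P·diag(9, 0, 36)·P⁻¹ = [[0, 0, 0], [54, 9, -54], [-36, 0, 36]].
The requested entry is 54.

54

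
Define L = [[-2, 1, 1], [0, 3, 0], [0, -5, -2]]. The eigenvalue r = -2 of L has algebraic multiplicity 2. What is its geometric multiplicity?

L + 2I = [[0, 1, 1], [0, 5, 0], [0, -5, 0]].
This matrix has rank 2, so its null space has dimension 3 − 2 = 1.

1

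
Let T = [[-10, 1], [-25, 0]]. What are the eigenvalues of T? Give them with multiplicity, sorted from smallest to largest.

-5, -5

Characteristic polynomial: p(λ) = λ^2 + 10λ + 25 = (λ + 5)^2.
Roots (with multiplicity): -5, -5.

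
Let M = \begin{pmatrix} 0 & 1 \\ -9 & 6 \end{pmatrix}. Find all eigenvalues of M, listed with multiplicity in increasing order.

3, 3

Characteristic polynomial: p(t) = t^2 - 6t + 9 = (t - 3)^2.
Roots (with multiplicity): 3, 3.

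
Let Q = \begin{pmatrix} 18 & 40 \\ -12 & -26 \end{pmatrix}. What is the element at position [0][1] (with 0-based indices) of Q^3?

Characteristic polynomial: s^2 + 8s + 12 = (s + 2)(s + 6), so the eigenvalues are -6, -2.
s=-2: eigenvector (-2, 1).
s=-6: eigenvector (-5, 3).
P = [[-2, -5], [1, 3]], D = diag(-2, -6), P⁻¹ = [[-3, -5], [1, 2]].
Q³ = P·diag(-8, -216)·P⁻¹ = [[1032, 2080], [-624, -1256]].
The requested entry is 2080.

2080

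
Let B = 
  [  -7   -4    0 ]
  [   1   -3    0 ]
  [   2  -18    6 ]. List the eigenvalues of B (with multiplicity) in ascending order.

Characteristic polynomial: p(t) = t^3 + 4t^2 - 35t - 150 = (t - 6)(t + 5)^2.
Roots (with multiplicity): -5, -5, 6.

-5, -5, 6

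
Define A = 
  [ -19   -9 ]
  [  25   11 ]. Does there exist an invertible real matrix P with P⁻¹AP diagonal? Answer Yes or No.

No

Characteristic polynomial: p(s) = s^2 + 8s + 16 = (s + 4)^2.
s = -4 has algebraic multiplicity 2; rank(A + 4I) = 1, so geometric multiplicity = 1.
Geometric multiplicity < algebraic multiplicity, so A is not diagonalizable.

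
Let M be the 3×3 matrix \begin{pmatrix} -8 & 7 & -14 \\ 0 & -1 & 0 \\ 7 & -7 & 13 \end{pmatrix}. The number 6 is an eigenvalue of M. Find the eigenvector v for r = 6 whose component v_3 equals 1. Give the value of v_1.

M − 6I = [[-14, 7, -14], [0, -7, 0], [7, -7, 7]].
Solving (M − 6I)v = 0 gives the eigenspace spanned by (-1, 0, 1).
With v_3 = 1, v = (-1, 0, 1), so v_1 = -1.

-1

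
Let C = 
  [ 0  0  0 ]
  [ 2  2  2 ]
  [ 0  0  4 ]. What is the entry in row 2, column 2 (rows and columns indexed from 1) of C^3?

8

Characteristic polynomial: λ^3 - 6λ^2 + 8λ = λ(λ - 4)(λ - 2), so the eigenvalues are 0, 2, 4.
λ=2: eigenvector (0, 1, 0).
λ=0: eigenvector (1, -1, 0).
λ=4: eigenvector (0, 1, 1).
P = [[0, 1, 0], [1, -1, 1], [0, 0, 1]], D = diag(2, 0, 4), P⁻¹ = [[1, 1, -1], [1, 0, 0], [0, 0, 1]].
C³ = P·diag(8, 0, 64)·P⁻¹ = [[0, 0, 0], [8, 8, 56], [0, 0, 64]].
The requested entry is 8.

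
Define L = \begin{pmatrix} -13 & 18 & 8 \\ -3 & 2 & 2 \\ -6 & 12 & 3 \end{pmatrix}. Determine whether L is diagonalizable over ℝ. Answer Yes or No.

Yes

Characteristic polynomial: p(s) = s^3 + 8s^2 + 19s + 12 = (s + 1)(s + 3)(s + 4).
All 3 eigenvalues are distinct, so L is diagonalizable.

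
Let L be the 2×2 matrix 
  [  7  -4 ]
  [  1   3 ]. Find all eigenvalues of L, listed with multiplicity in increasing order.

Characteristic polynomial: p(r) = r^2 - 10r + 25 = (r - 5)^2.
Roots (with multiplicity): 5, 5.

5, 5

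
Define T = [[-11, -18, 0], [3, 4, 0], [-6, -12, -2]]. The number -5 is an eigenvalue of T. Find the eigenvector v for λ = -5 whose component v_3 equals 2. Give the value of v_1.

T + 5I = [[-6, -18, 0], [3, 9, 0], [-6, -12, 3]].
Solving (T + 5I)v = 0 gives the eigenspace spanned by (3, -1, 2).
With v_3 = 2, v = (3, -1, 2), so v_1 = 3.

3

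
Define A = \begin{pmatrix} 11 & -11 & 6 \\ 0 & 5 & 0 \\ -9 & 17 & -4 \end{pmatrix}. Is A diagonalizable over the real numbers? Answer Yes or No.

No

Characteristic polynomial: p(r) = r^3 - 12r^2 + 45r - 50 = (r - 5)^2(r - 2).
r = 5 has algebraic multiplicity 2; rank(A − 5I) = 2, so geometric multiplicity = 1.
Geometric multiplicity < algebraic multiplicity, so A is not diagonalizable.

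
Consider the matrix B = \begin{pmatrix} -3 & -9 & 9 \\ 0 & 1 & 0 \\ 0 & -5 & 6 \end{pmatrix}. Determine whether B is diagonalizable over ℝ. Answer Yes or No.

Yes

Characteristic polynomial: p(r) = r^3 - 4r^2 - 15r + 18 = (r - 6)(r - 1)(r + 3).
All 3 eigenvalues are distinct, so B is diagonalizable.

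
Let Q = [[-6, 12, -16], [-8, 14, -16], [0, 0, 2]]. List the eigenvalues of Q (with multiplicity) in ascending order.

2, 2, 6

Characteristic polynomial: p(λ) = λ^3 - 10λ^2 + 28λ - 24 = (λ - 6)(λ - 2)^2.
Roots (with multiplicity): 2, 2, 6.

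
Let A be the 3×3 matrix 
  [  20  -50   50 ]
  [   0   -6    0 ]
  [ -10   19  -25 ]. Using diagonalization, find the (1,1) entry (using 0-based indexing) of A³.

Characteristic polynomial: μ^3 + 11μ^2 + 30μ = μ(μ + 5)(μ + 6), so the eigenvalues are -6, -5, 0.
μ=0: eigenvector (5, 0, -2).
μ=-6: eigenvector (0, 1, 1).
μ=-5: eigenvector (-2, 0, 1).
P = [[5, 0, -2], [0, 1, 0], [-2, 1, 1]], D = diag(0, -6, -5), P⁻¹ = [[1, -2, 2], [0, 1, 0], [2, -5, 5]].
A³ = P·diag(0, -216, -125)·P⁻¹ = [[500, -1250, 1250], [0, -216, 0], [-250, 409, -625]].
The requested entry is -216.

-216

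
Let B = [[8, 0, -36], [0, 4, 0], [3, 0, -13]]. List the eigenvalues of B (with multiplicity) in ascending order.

Characteristic polynomial: p(s) = s^3 + s^2 - 16s - 16 = (s - 4)(s + 1)(s + 4).
Roots (with multiplicity): -4, -1, 4.

-4, -1, 4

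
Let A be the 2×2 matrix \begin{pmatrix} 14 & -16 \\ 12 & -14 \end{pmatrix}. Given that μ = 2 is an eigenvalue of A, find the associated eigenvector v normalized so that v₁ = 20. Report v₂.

15

A − 2I = [[12, -16], [12, -16]].
Solving (A − 2I)v = 0 gives the eigenspace spanned by (20, 15).
With v₁ = 20, v = (20, 15), so v₂ = 15.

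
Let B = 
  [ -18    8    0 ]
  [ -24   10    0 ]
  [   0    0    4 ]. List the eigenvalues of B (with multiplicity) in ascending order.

Characteristic polynomial: p(μ) = μ^3 + 4μ^2 - 20μ - 48 = (μ - 4)(μ + 2)(μ + 6).
Roots (with multiplicity): -6, -2, 4.

-6, -2, 4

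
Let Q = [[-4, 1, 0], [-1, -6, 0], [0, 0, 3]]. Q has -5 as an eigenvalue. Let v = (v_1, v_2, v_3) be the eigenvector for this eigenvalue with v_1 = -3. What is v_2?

3

Q + 5I = [[1, 1, 0], [-1, -1, 0], [0, 0, 8]].
Solving (Q + 5I)v = 0 gives the eigenspace spanned by (-3, 3, 0).
With v_1 = -3, v = (-3, 3, 0), so v_2 = 3.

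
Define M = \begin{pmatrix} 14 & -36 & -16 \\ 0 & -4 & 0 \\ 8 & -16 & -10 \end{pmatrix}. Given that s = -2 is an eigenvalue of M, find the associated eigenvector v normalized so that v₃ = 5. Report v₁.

5

M + 2I = [[16, -36, -16], [0, -2, 0], [8, -16, -8]].
Solving (M + 2I)v = 0 gives the eigenspace spanned by (5, 0, 5).
With v₃ = 5, v = (5, 0, 5), so v₁ = 5.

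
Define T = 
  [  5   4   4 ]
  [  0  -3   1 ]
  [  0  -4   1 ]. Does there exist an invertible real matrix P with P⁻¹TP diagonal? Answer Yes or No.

Characteristic polynomial: p(μ) = μ^3 - 3μ^2 - 9μ - 5 = (μ - 5)(μ + 1)^2.
μ = -1 has algebraic multiplicity 2; rank(T + 1I) = 2, so geometric multiplicity = 1.
Geometric multiplicity < algebraic multiplicity, so T is not diagonalizable.

No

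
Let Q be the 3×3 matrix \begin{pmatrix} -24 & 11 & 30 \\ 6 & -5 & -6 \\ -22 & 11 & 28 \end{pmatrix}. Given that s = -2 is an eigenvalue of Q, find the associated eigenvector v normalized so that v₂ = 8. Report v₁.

Q + 2I = [[-22, 11, 30], [6, -3, -6], [-22, 11, 30]].
Solving (Q + 2I)v = 0 gives the eigenspace spanned by (4, 8, 0).
With v₂ = 8, v = (4, 8, 0), so v₁ = 4.

4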